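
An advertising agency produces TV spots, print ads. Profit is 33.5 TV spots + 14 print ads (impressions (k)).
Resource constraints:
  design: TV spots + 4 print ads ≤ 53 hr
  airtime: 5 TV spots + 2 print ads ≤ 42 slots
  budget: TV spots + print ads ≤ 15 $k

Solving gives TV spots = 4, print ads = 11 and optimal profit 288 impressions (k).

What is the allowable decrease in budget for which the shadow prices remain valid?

6.6

Binding constraints: airtime, budget. The basis is B = [[5,2],[1,1]] with det 3.
Per unit decrease in budget, x* moves by d = (0.6667, -1.6667).
The basis stays optimal until print ads reaches 0; allowable decrease = 6.6 $k.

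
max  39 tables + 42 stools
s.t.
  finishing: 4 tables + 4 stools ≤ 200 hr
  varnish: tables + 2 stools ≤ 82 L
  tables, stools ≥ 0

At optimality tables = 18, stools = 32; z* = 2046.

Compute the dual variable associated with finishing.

9

Check each constraint at x*: finishing 200/200 (tight); varnish 82/82 (tight).
From A_Bᵀ y = c: 4·y_finishing + 1·y_varnish = 39; 4·y_finishing + 2·y_varnish = 42.
Solving: y_finishing = 9, y_varnish = 3.
Shadow price of finishing = 9.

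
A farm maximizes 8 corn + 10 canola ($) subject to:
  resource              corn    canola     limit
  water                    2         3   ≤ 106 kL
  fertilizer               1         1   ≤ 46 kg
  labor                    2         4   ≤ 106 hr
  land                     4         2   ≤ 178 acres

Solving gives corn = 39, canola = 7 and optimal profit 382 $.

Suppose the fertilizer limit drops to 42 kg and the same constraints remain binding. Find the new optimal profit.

Binding: fertilizer and labor. Non-binding: water (7 unused), land (8 unused).
Since water, land are not tight, their duals are 0.
From A_Bᵀ y = c: 1·y_fertilizer + 2·y_labor = 8; 1·y_fertilizer + 4·y_labor = 10.
This yields shadow prices y_fertilizer = 6, y_labor = 1.
Δz = y_fertilizer·Δb = 6 × (-4) = -24, so new z* = 382 − 24 = 358.

358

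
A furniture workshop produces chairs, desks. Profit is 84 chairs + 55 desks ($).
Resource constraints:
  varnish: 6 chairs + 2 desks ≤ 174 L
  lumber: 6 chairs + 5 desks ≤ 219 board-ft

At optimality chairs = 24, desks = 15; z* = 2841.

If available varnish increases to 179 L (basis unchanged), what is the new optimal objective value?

2866

At the optimum: varnish uses 174 of 174 (binding); lumber uses 219 of 219 (binding).
From A_Bᵀ y = c: 6·y_varnish + 6·y_lumber = 84; 2·y_varnish + 5·y_lumber = 55.
This yields shadow prices y_varnish = 5, y_lumber = 9.
Δz = y_varnish·Δb = 5 × (5) = 25, so new z* = 2841 + 25 = 2866.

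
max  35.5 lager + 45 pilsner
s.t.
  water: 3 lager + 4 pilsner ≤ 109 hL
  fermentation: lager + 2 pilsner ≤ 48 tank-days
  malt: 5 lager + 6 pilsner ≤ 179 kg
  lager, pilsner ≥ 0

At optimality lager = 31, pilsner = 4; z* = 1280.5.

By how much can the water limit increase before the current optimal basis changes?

Binding constraints: water, malt. The basis is B = [[3,4],[5,6]] with det -2.
Per unit increase in water, x* moves by d = (-3, 2.5).
The basis stays optimal until fermentation becomes binding; allowable increase = 4.5 hL.

4.5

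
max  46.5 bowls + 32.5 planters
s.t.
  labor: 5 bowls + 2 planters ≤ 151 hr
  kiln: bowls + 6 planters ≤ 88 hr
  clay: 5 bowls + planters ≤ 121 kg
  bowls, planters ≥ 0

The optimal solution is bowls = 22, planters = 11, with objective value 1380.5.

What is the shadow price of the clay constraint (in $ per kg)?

At the optimum: labor uses 132 of 151 (slack = 19); kiln uses 88 of 88 (binding); clay uses 121 of 121 (binding).
Slack constraints have shadow price 0 (complementary slackness).
The binding rows give the dual system: 1·y_kiln + 5·y_clay = 46.5 and 6·y_kiln + 1·y_clay = 32.5.
This yields shadow prices y_kiln = 4, y_clay = 8.5.
Shadow price of clay = 8.5.

8.5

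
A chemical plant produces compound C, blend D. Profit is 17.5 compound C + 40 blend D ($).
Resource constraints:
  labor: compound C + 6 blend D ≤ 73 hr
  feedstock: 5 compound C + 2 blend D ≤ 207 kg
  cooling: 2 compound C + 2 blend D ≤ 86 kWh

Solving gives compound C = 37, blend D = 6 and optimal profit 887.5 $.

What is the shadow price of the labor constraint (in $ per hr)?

Check each constraint at x*: labor 73/73 (tight); feedstock 197/207 (slack 10); cooling 86/86 (tight).
Since feedstock is not tight, its dual is 0.
Dual feasibility on the basic columns requires 1·y_labor + 2·y_cooling = 17.5, 6·y_labor + 2·y_cooling = 40.
This yields shadow prices y_labor = 4.5, y_cooling = 6.5.
Shadow price of labor = 4.5.

4.5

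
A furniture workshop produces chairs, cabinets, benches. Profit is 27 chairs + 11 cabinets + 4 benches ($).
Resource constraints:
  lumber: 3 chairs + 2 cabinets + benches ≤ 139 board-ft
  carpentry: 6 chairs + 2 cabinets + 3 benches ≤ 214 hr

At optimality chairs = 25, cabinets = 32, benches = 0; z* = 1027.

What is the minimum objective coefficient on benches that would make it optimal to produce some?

Check each constraint at x*: lumber 139/139 (tight); carpentry 214/214 (tight).
From A_Bᵀ y = c: 3·y_lumber + 6·y_carpentry = 27; 2·y_lumber + 2·y_carpentry = 11.
→ y_lumber = 2 and y_carpentry = 3.5.
benches enters the basis when its profit ≥ yᵀa₃ = 2·1 + 3.5·3 = 12.5.

12.5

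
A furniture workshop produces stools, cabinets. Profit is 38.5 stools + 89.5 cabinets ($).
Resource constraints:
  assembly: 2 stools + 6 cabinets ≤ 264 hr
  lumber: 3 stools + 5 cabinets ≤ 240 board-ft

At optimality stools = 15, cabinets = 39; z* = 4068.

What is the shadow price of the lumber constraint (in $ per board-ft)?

Both assembly and lumber are binding at x*.
The binding rows give the dual system: 2·y_assembly + 3·y_lumber = 38.5 and 6·y_assembly + 5·y_lumber = 89.5.
Solving: y_assembly = 9.5, y_lumber = 6.5.
Shadow price of lumber = 6.5.

6.5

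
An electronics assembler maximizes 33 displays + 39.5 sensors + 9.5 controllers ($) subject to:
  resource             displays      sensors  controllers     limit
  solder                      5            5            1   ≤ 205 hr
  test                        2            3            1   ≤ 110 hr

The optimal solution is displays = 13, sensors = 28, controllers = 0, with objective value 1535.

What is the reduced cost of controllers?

-1

At the optimum: solder uses 205 of 205 (binding); test uses 110 of 110 (binding).
From A_Bᵀ y = c: 5·y_solder + 2·y_test = 33; 5·y_solder + 3·y_test = 39.5.
→ y_solder = 4 and y_test = 6.5.
Reduced cost of controllers: c₃ − yᵀa₃ = 9.5 − (4·1 + 6.5·1) = 9.5 − 10.5 = -1.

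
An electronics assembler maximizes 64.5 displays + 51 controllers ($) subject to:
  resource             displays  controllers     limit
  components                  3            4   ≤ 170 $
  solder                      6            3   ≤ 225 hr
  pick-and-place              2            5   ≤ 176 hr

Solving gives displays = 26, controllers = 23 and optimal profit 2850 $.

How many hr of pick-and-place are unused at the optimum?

pick-and-place used = 2·26 + 5·23 = 167; slack = 176 − 167 = 9.

9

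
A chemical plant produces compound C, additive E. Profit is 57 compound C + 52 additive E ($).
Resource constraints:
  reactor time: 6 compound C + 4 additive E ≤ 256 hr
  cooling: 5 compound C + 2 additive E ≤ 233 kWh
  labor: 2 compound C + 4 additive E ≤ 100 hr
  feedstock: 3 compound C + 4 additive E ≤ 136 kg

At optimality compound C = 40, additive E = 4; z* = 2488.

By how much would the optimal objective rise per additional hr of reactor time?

6

Check each constraint at x*: reactor time 256/256 (tight); cooling 208/233 (slack 25); labor 96/100 (slack 4); feedstock 136/136 (tight).
By complementary slackness, y = 0 for the non-binding constraints.
The binding rows give the dual system: 6·y_reactor time + 3·y_feedstock = 57 and 4·y_reactor time + 4·y_feedstock = 52.
→ y_reactor time = 6 and y_feedstock = 7.
Shadow price of reactor time = 6.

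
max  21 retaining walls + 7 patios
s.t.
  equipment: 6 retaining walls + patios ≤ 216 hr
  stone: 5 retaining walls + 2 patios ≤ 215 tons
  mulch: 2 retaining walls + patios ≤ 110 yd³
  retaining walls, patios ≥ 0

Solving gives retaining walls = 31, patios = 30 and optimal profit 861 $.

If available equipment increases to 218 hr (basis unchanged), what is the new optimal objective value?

863

Binding: equipment and stone. Non-binding: mulch (18 unused).
Slack constraints have shadow price 0 (complementary slackness).
Dual feasibility on the basic columns requires 6·y_equipment + 5·y_stone = 21, 1·y_equipment + 2·y_stone = 7.
Solving: y_equipment = 1, y_stone = 3.
Δz = y_equipment·Δb = 1 × (2) = 2, so new z* = 861 + 2 = 863.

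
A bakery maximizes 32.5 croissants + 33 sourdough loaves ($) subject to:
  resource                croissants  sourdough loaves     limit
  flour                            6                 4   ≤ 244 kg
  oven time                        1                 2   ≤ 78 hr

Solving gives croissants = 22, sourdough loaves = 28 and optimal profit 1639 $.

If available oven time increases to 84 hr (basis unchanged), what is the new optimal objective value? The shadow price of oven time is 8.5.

1690

Δb = 6, so new z* = 1639 + (8.5)·(6) = 1639 + 51 = 1690.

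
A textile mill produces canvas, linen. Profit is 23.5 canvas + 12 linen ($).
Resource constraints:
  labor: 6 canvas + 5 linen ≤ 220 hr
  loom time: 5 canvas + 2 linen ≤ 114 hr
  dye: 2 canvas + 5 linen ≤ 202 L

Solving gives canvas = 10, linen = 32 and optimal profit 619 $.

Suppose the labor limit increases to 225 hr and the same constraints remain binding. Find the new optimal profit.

624

Check each constraint at x*: labor 220/220 (tight); loom time 114/114 (tight); dye 180/202 (slack 22).
By complementary slackness, y = 0 for the non-binding constraint.
Dual feasibility on the basic columns requires 6·y_labor + 5·y_loom time = 23.5, 5·y_labor + 2·y_loom time = 12.
Solving: y_labor = 1, y_loom time = 3.5.
Δz = y_labor·Δb = 1 × (5) = 5, so new z* = 619 + 5 = 624.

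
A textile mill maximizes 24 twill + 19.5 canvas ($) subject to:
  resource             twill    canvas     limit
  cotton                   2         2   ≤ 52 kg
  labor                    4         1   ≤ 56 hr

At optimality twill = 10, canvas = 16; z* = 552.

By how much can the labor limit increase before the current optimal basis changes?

48

Binding constraints: cotton, labor. The basis is B = [[2,2],[4,1]] with det -6.
Per unit increase in labor, x* moves by d = (0.3333, -0.3333).
The basis stays optimal until canvas reaches 0; allowable increase = 48 hr.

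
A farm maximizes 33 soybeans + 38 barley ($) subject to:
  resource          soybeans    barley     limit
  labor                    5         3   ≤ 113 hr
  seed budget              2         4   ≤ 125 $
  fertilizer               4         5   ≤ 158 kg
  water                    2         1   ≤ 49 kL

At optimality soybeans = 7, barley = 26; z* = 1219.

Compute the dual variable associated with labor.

Check each constraint at x*: labor 113/113 (tight); seed budget 118/125 (slack 7); fertilizer 158/158 (tight); water 40/49 (slack 9).
Since seed budget, water are not tight, their duals are 0.
From A_Bᵀ y = c: 5·y_labor + 4·y_fertilizer = 33; 3·y_labor + 5·y_fertilizer = 38.
Solving: y_labor = 1, y_fertilizer = 7.
Shadow price of labor = 1.

1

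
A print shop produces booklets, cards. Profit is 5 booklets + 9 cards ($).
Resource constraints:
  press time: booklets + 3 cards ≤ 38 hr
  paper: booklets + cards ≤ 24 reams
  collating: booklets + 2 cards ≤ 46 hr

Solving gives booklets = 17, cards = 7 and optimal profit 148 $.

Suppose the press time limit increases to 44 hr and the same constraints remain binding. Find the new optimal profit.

160

Check each constraint at x*: press time 38/38 (tight); paper 24/24 (tight); collating 31/46 (slack 15).
By complementary slackness, y = 0 for the non-binding constraint.
The binding rows give the dual system: 1·y_press time + 1·y_paper = 5 and 3·y_press time + 1·y_paper = 9.
→ y_press time = 2 and y_paper = 3.
Δz = y_press time·Δb = 2 × (6) = 12, so new z* = 148 + 12 = 160.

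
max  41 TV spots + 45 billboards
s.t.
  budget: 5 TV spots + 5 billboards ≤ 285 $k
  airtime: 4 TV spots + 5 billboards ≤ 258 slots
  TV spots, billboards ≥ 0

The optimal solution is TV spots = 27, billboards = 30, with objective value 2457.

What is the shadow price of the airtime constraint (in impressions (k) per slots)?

4

Check each constraint at x*: budget 285/285 (tight); airtime 258/258 (tight).
The binding rows give the dual system: 5·y_budget + 4·y_airtime = 41 and 5·y_budget + 5·y_airtime = 45.
Solving: y_budget = 5, y_airtime = 4.
Shadow price of airtime = 4.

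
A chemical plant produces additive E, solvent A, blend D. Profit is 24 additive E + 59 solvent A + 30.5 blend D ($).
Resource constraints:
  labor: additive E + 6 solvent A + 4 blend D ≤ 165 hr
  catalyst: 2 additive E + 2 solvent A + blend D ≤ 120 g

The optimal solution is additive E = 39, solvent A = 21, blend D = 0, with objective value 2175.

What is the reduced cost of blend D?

Both labor and catalyst are binding at x*.
Dual feasibility on the basic columns requires 1·y_labor + 2·y_catalyst = 24, 6·y_labor + 2·y_catalyst = 59.
→ y_labor = 7 and y_catalyst = 8.5.
Reduced cost of blend D: c₃ − yᵀa₃ = 30.5 − (7·4 + 8.5·1) = 30.5 − 36.5 = -6.

-6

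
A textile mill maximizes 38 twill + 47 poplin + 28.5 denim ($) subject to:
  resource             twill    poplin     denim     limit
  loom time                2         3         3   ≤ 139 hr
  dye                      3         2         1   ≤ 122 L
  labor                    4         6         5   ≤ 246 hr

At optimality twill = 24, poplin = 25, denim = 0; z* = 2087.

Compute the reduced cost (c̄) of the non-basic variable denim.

-8

Check each constraint at x*: loom time 123/139 (slack 16); dye 122/122 (tight); labor 246/246 (tight).
Slack constraints have shadow price 0 (complementary slackness).
From A_Bᵀ y = c: 3·y_dye + 4·y_labor = 38; 2·y_dye + 6·y_labor = 47.
→ y_dye = 4 and y_labor = 6.5.
Reduced cost of denim: c₃ − yᵀa₃ = 28.5 − (4·1 + 6.5·5) = 28.5 − 36.5 = -8.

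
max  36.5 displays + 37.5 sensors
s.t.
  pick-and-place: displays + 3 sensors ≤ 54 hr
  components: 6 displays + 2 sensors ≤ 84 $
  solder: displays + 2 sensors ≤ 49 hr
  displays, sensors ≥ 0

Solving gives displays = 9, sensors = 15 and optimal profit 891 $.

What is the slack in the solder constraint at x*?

10

solder used = 1·9 + 2·15 = 39; slack = 49 − 39 = 10.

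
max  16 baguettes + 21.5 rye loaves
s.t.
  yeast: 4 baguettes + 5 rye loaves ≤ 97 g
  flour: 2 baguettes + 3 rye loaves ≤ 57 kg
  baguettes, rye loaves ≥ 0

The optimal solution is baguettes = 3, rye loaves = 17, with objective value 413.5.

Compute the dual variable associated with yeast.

2.5

Both yeast and flour are binding at x*.
The binding rows give the dual system: 4·y_yeast + 2·y_flour = 16 and 5·y_yeast + 3·y_flour = 21.5.
This yields shadow prices y_yeast = 2.5, y_flour = 3.
Shadow price of yeast = 2.5.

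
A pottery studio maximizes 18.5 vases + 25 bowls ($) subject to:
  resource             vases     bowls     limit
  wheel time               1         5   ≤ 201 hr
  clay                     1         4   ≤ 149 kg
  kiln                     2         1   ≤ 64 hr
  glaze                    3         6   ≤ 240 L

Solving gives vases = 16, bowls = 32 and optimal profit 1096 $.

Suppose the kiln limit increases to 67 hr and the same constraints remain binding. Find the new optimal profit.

Binding: kiln and glaze. Non-binding: wheel time (25 unused), clay (5 unused).
By complementary slackness, y = 0 for the non-binding constraints.
Dual feasibility on the basic columns requires 2·y_kiln + 3·y_glaze = 18.5, 1·y_kiln + 6·y_glaze = 25.
This yields shadow prices y_kiln = 4, y_glaze = 3.5.
Δz = y_kiln·Δb = 4 × (3) = 12, so new z* = 1096 + 12 = 1108.

1108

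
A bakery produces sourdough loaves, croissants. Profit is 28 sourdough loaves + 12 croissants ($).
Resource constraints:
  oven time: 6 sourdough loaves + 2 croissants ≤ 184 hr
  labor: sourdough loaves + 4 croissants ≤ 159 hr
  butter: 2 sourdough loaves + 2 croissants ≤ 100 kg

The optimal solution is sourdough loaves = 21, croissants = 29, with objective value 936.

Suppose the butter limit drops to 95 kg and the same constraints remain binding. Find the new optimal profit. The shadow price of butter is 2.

926

Δb = -5, so new z* = 936 + (2)·(-5) = 936 − 10 = 926.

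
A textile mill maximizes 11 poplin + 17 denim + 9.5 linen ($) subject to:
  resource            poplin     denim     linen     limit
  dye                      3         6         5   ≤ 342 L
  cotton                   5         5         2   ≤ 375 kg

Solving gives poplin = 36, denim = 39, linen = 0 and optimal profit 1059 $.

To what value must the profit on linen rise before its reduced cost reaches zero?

12

Check each constraint at x*: dye 342/342 (tight); cotton 375/375 (tight).
From A_Bᵀ y = c: 3·y_dye + 5·y_cotton = 11; 6·y_dye + 5·y_cotton = 17.
→ y_dye = 2 and y_cotton = 1.
linen enters the basis when its profit ≥ yᵀa₃ = 2·5 + 1·2 = 12.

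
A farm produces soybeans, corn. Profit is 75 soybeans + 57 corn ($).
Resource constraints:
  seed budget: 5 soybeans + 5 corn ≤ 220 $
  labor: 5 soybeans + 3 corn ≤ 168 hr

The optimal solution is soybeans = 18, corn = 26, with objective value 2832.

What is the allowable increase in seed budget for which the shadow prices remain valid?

Binding constraints: seed budget, labor. The basis is B = [[5,5],[5,3]] with det -10.
Per unit increase in seed budget, x* moves by d = (-0.3, 0.5).
The basis stays optimal until soybeans reaches 0; allowable increase = 60 $.

60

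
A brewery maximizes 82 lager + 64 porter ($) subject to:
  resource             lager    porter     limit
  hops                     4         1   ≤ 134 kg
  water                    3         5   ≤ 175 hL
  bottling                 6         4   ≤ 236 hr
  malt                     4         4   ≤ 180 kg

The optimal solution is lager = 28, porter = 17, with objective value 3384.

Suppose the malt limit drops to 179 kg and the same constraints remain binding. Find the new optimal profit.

Check each constraint at x*: hops 129/134 (slack 5); water 169/175 (slack 6); bottling 236/236 (tight); malt 180/180 (tight).
By complementary slackness, y = 0 for the non-binding constraints.
Dual feasibility on the basic columns requires 6·y_bottling + 4·y_malt = 82, 4·y_bottling + 4·y_malt = 64.
Solving: y_bottling = 9, y_malt = 7.
Δz = y_malt·Δb = 7 × (-1) = -7, so new z* = 3384 − 7 = 3377.

3377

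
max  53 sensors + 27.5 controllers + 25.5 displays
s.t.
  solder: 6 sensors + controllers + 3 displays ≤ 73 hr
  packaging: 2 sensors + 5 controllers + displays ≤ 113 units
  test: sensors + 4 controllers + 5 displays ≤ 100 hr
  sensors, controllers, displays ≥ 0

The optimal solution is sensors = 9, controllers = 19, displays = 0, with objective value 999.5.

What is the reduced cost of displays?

-1

Binding: solder and packaging. Non-binding: test (15 unused).
Since test is not tight, its dual is 0.
Dual feasibility on the basic columns requires 6·y_solder + 2·y_packaging = 53, 1·y_solder + 5·y_packaging = 27.5.
→ y_solder = 7.5 and y_packaging = 4.
Reduced cost of displays: c₃ − yᵀa₃ = 25.5 − (7.5·3 + 4·1) = 25.5 − 26.5 = -1.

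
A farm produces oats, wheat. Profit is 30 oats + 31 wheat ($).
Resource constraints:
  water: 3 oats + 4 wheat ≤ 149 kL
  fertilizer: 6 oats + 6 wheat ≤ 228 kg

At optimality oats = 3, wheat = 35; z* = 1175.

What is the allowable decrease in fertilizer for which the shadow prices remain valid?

Binding constraints: water, fertilizer. The basis is B = [[3,4],[6,6]] with det -6.
Per unit decrease in fertilizer, x* moves by d = (-0.6667, 0.5).
The basis stays optimal until oats reaches 0; allowable decrease = 4.5 kg.

4.5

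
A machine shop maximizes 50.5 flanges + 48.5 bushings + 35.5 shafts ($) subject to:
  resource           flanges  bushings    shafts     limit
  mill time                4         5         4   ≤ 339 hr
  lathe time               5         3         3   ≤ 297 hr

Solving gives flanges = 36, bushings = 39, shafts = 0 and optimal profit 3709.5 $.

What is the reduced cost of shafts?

-6

Both mill time and lathe time are binding at x*.
From A_Bᵀ y = c: 4·y_mill time + 5·y_lathe time = 50.5; 5·y_mill time + 3·y_lathe time = 48.5.
→ y_mill time = 7 and y_lathe time = 4.5.
Reduced cost of shafts: c₃ − yᵀa₃ = 35.5 − (7·4 + 4.5·3) = 35.5 − 41.5 = -6.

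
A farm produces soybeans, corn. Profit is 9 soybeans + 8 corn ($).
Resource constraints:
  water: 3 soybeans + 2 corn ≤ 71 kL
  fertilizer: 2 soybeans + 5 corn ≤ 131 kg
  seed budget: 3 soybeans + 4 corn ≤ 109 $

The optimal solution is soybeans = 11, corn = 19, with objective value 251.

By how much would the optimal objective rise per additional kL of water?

At the optimum: water uses 71 of 71 (binding); fertilizer uses 117 of 131 (slack = 14); seed budget uses 109 of 109 (binding).
By complementary slackness, y = 0 for the non-binding constraint.
The binding rows give the dual system: 3·y_water + 3·y_seed budget = 9 and 2·y_water + 4·y_seed budget = 8.
This yields shadow prices y_water = 2, y_seed budget = 1.
Shadow price of water = 2.

2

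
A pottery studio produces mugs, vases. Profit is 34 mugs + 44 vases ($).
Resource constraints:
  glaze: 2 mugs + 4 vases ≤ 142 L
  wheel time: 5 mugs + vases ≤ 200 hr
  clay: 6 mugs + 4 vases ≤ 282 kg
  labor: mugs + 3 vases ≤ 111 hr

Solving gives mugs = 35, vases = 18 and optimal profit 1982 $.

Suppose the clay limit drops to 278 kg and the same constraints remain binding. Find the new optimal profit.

At the optimum: glaze uses 142 of 142 (binding); wheel time uses 193 of 200 (slack = 7); clay uses 282 of 282 (binding); labor uses 89 of 111 (slack = 22).
By complementary slackness, y = 0 for the non-binding constraints.
The binding rows give the dual system: 2·y_glaze + 6·y_clay = 34 and 4·y_glaze + 4·y_clay = 44.
This yields shadow prices y_glaze = 8, y_clay = 3.
Δz = y_clay·Δb = 3 × (-4) = -12, so new z* = 1982 − 12 = 1970.

1970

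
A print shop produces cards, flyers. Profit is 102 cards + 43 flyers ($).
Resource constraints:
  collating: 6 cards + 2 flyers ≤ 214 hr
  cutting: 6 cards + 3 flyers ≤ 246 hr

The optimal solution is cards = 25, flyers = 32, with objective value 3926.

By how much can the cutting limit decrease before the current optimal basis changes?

Binding constraints: collating, cutting. The basis is B = [[6,2],[6,3]] with det 6.
Per unit decrease in cutting, x* moves by d = (0.3333, -1).
The basis stays optimal until flyers reaches 0; allowable decrease = 32 hr.

32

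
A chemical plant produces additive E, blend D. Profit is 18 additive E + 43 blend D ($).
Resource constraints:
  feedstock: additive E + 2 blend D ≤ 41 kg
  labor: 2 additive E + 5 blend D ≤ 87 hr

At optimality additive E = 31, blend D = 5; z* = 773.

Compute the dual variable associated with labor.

7

Check each constraint at x*: feedstock 41/41 (tight); labor 87/87 (tight).
From A_Bᵀ y = c: 1·y_feedstock + 2·y_labor = 18; 2·y_feedstock + 5·y_labor = 43.
Solving: y_feedstock = 4, y_labor = 7.
Shadow price of labor = 7.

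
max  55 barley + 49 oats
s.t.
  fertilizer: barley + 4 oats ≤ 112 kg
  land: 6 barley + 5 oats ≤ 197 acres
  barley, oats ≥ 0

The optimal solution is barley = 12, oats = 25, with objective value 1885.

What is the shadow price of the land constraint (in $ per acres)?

Check each constraint at x*: fertilizer 112/112 (tight); land 197/197 (tight).
The binding rows give the dual system: 1·y_fertilizer + 6·y_land = 55 and 4·y_fertilizer + 5·y_land = 49.
→ y_fertilizer = 1 and y_land = 9.
Shadow price of land = 9.

9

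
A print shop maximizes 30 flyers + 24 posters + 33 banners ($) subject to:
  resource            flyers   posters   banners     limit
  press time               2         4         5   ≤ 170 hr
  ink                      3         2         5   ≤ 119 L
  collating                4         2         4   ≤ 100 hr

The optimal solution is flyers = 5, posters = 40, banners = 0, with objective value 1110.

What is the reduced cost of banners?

Check each constraint at x*: press time 170/170 (tight); ink 95/119 (slack 24); collating 100/100 (tight).
Since ink is not tight, its dual is 0.
The binding rows give the dual system: 2·y_press time + 4·y_collating = 30 and 4·y_press time + 2·y_collating = 24.
Solving: y_press time = 3, y_collating = 6.
Reduced cost of banners: c₃ − yᵀa₃ = 33 − (3·5 + 6·4) = 33 − 39 = -6.

-6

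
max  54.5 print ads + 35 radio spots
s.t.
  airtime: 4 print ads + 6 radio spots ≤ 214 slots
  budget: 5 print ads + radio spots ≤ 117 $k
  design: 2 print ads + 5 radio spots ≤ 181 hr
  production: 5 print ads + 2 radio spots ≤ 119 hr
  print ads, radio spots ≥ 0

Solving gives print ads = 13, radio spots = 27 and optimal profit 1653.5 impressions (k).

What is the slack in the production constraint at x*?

production used = 5·13 + 2·27 = 119; slack = 119 − 119 = 0.

0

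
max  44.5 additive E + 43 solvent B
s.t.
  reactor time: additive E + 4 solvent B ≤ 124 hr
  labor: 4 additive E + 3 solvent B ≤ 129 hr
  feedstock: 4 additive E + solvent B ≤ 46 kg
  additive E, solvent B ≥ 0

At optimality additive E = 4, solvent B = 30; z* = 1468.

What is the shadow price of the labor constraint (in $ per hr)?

Check each constraint at x*: reactor time 124/124 (tight); labor 106/129 (slack 23); feedstock 46/46 (tight).
Since labor is not tight, its dual is 0.
The binding rows give the dual system: 1·y_reactor time + 4·y_feedstock = 44.5 and 4·y_reactor time + 1·y_feedstock = 43.
→ y_reactor time = 8.5 and y_feedstock = 9.
Shadow price of labor = 0.

0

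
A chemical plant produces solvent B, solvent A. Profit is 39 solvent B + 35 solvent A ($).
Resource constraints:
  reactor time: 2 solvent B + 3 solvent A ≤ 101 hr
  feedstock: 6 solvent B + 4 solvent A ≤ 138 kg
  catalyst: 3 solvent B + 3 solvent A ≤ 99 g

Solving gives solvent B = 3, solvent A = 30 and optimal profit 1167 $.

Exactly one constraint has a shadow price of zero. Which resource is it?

reactor time: 96/101 (slack 5)
feedstock: 138/138 (binding)
catalyst: 99/99 (binding)
By complementary slackness, a constraint with positive slack has shadow price 0 → reactor time.

reactor time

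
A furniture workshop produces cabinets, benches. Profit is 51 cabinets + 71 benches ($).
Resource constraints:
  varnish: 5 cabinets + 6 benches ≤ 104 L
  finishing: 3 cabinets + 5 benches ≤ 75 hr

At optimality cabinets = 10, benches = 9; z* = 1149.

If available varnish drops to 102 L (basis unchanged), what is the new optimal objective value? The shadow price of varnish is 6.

1137

Δb = -2, so new z* = 1149 + (6)·(-2) = 1149 − 12 = 1137.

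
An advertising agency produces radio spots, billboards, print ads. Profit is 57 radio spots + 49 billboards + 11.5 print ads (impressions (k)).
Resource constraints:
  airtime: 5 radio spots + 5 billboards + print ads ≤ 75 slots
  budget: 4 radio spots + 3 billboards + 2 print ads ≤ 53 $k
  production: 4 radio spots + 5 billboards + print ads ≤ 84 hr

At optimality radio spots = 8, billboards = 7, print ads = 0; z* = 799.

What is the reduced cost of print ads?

At the optimum: airtime uses 75 of 75 (binding); budget uses 53 of 53 (binding); production uses 67 of 84 (slack = 17).
Since production is not tight, its dual is 0.
The binding rows give the dual system: 5·y_airtime + 4·y_budget = 57 and 5·y_airtime + 3·y_budget = 49.
Solving: y_airtime = 5, y_budget = 8.
Reduced cost of print ads: c₃ − yᵀa₃ = 11.5 − (5·1 + 8·2) = 11.5 − 21 = -9.5.

-9.5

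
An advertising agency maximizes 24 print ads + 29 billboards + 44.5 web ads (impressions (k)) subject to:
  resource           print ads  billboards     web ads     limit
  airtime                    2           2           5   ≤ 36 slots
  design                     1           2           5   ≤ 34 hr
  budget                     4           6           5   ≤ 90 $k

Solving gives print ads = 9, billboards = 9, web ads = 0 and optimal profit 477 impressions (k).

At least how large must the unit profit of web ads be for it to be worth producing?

47.5

Check each constraint at x*: airtime 36/36 (tight); design 27/34 (slack 7); budget 90/90 (tight).
By complementary slackness, y = 0 for the non-binding constraint.
Dual feasibility on the basic columns requires 2·y_airtime + 4·y_budget = 24, 2·y_airtime + 6·y_budget = 29.
This yields shadow prices y_airtime = 7, y_budget = 2.5.
web ads enters the basis when its profit ≥ yᵀa₃ = 7·5 + 2.5·5 = 47.5.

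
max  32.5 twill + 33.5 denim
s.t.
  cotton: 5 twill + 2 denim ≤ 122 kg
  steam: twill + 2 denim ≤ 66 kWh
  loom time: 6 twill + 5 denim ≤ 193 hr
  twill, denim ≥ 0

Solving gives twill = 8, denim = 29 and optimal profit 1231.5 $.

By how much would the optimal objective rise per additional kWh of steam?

Binding: steam and loom time. Non-binding: cotton (24 unused).
Since cotton is not tight, its dual is 0.
The binding rows give the dual system: 1·y_steam + 6·y_loom time = 32.5 and 2·y_steam + 5·y_loom time = 33.5.
Solving: y_steam = 5.5, y_loom time = 4.5.
Shadow price of steam = 5.5.

5.5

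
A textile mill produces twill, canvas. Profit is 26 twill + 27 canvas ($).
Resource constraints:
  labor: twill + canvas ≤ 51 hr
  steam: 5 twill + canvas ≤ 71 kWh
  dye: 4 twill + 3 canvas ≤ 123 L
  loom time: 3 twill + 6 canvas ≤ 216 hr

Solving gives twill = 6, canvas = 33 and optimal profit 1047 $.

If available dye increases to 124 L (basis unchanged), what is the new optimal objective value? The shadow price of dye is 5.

Δb = 1, so new z* = 1047 + (5)·(1) = 1047 + 5 = 1052.

1052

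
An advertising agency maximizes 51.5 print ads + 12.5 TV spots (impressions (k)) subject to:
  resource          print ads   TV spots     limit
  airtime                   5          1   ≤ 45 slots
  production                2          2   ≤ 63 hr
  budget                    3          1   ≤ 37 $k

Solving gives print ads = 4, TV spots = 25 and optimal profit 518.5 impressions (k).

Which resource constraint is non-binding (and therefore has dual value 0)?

production

airtime: 45/45 (binding)
production: 58/63 (slack 5)
budget: 37/37 (binding)
By complementary slackness, a constraint with positive slack has shadow price 0 → production.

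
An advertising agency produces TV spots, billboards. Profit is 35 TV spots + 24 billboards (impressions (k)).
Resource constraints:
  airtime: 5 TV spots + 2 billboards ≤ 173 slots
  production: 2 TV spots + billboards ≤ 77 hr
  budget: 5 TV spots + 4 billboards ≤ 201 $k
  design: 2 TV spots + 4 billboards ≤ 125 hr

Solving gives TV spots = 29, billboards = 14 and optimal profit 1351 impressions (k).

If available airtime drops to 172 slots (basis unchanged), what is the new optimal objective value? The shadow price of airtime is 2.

Δb = -1, so new z* = 1351 + (2)·(-1) = 1351 − 2 = 1349.

1349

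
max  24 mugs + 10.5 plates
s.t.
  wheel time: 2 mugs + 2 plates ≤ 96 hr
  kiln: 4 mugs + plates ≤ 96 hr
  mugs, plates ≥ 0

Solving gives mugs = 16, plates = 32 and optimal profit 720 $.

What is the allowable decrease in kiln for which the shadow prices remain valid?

Binding constraints: wheel time, kiln. The basis is B = [[2,2],[4,1]] with det -6.
Per unit decrease in kiln, x* moves by d = (-0.3333, 0.3333).
The basis stays optimal until mugs reaches 0; allowable decrease = 48 hr.

48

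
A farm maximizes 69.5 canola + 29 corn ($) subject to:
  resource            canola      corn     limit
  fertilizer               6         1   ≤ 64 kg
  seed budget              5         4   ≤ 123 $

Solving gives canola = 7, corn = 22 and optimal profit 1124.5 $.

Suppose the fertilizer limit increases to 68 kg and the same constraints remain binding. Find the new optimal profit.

1152.5

Check each constraint at x*: fertilizer 64/64 (tight); seed budget 123/123 (tight).
The binding rows give the dual system: 6·y_fertilizer + 5·y_seed budget = 69.5 and 1·y_fertilizer + 4·y_seed budget = 29.
Solving: y_fertilizer = 7, y_seed budget = 5.5.
Δz = y_fertilizer·Δb = 7 × (4) = 28, so new z* = 1124.5 + 28 = 1152.5.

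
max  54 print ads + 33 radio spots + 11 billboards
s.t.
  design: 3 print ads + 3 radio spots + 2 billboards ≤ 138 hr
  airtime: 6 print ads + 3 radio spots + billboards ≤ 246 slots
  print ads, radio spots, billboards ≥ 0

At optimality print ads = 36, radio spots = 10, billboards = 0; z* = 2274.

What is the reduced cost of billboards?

Both design and airtime are binding at x*.
Dual feasibility on the basic columns requires 3·y_design + 6·y_airtime = 54, 3·y_design + 3·y_airtime = 33.
This yields shadow prices y_design = 4, y_airtime = 7.
Reduced cost of billboards: c₃ − yᵀa₃ = 11 − (4·2 + 7·1) = 11 − 15 = -4.

-4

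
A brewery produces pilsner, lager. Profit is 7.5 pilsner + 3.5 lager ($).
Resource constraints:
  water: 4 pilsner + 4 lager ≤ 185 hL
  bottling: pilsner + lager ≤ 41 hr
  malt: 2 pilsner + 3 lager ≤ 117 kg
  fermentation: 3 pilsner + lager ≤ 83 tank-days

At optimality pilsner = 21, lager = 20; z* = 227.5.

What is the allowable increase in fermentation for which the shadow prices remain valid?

40

Binding constraints: bottling, fermentation. The basis is B = [[1,1],[3,1]] with det -2.
Per unit increase in fermentation, x* moves by d = (0.5, -0.5).
The basis stays optimal until lager reaches 0; allowable increase = 40 tank-days.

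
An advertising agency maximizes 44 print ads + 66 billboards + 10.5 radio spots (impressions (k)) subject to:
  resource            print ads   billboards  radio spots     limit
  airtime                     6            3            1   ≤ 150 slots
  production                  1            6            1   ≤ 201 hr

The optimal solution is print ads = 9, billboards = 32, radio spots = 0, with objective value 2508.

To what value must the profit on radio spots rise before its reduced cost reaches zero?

14

Check each constraint at x*: airtime 150/150 (tight); production 201/201 (tight).
From A_Bᵀ y = c: 6·y_airtime + 1·y_production = 44; 3·y_airtime + 6·y_production = 66.
Solving: y_airtime = 6, y_production = 8.
radio spots enters the basis when its profit ≥ yᵀa₃ = 6·1 + 8·1 = 14.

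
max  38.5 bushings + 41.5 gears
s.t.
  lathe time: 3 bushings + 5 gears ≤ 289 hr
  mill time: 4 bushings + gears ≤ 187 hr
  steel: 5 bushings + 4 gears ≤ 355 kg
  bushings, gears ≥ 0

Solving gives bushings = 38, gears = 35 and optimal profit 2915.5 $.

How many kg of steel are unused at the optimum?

25

steel used = 5·38 + 4·35 = 330; slack = 355 − 330 = 25.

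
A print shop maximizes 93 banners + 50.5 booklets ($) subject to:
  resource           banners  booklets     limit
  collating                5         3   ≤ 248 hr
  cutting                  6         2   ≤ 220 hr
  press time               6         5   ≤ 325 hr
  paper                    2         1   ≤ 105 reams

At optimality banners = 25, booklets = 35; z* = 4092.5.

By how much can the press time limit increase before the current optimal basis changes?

40.5

Binding constraints: cutting, press time. The basis is B = [[6,2],[6,5]] with det 18.
Per unit increase in press time, x* moves by d = (-0.1111, 0.3333).
The basis stays optimal until collating becomes binding; allowable increase = 40.5 hr.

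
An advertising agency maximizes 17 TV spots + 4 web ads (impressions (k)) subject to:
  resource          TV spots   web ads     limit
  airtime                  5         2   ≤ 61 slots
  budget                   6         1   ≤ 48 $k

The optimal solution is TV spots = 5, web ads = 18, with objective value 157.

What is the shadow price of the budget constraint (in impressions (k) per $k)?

Both airtime and budget are binding at x*.
Dual feasibility on the basic columns requires 5·y_airtime + 6·y_budget = 17, 2·y_airtime + 1·y_budget = 4.
→ y_airtime = 1 and y_budget = 2.
Shadow price of budget = 2.

2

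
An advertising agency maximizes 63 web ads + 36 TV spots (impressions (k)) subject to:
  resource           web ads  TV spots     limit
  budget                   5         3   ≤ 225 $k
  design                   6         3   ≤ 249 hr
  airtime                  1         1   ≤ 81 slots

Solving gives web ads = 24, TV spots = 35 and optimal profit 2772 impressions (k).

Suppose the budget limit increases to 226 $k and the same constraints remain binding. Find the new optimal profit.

2781

Binding: budget and design. Non-binding: airtime (22 unused).
Slack constraints have shadow price 0 (complementary slackness).
Dual feasibility on the basic columns requires 5·y_budget + 6·y_design = 63, 3·y_budget + 3·y_design = 36.
This yields shadow prices y_budget = 9, y_design = 3.
Δz = y_budget·Δb = 9 × (1) = 9, so new z* = 2772 + 9 = 2781.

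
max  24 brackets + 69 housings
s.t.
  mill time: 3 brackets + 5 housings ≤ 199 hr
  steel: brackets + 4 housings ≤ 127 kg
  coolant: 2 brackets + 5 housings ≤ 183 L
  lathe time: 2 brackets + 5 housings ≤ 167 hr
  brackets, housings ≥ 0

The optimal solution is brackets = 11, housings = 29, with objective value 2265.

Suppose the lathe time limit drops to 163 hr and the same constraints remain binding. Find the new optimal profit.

2229

At the optimum: mill time uses 178 of 199 (slack = 21); steel uses 127 of 127 (binding); coolant uses 167 of 183 (slack = 16); lathe time uses 167 of 167 (binding).
Slack constraints have shadow price 0 (complementary slackness).
From A_Bᵀ y = c: 1·y_steel + 2·y_lathe time = 24; 4·y_steel + 5·y_lathe time = 69.
Solving: y_steel = 6, y_lathe time = 9.
Δz = y_lathe time·Δb = 9 × (-4) = -36, so new z* = 2265 − 36 = 2229.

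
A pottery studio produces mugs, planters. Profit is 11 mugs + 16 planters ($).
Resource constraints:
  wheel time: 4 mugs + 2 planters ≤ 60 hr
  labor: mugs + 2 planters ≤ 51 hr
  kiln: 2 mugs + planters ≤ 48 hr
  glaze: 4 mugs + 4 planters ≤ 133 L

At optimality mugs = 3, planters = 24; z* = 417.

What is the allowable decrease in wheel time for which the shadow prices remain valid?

Binding constraints: wheel time, labor. The basis is B = [[4,2],[1,2]] with det 6.
Per unit decrease in wheel time, x* moves by d = (-0.3333, 0.1667).
The basis stays optimal until mugs reaches 0; allowable decrease = 9 hr.

9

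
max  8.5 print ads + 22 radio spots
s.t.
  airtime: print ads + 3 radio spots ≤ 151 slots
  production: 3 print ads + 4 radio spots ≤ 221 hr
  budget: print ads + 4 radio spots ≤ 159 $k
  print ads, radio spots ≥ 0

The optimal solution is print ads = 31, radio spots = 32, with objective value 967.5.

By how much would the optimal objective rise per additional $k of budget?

Check each constraint at x*: airtime 127/151 (slack 24); production 221/221 (tight); budget 159/159 (tight).
Slack constraints have shadow price 0 (complementary slackness).
Dual feasibility on the basic columns requires 3·y_production + 1·y_budget = 8.5, 4·y_production + 4·y_budget = 22.
Solving: y_production = 1.5, y_budget = 4.
Shadow price of budget = 4.

4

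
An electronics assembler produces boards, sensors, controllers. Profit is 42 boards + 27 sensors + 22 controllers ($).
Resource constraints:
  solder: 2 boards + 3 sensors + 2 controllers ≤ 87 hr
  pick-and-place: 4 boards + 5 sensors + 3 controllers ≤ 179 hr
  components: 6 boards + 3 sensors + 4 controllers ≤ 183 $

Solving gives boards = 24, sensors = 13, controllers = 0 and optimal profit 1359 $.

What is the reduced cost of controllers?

Binding: solder and components. Non-binding: pick-and-place (18 unused).
By complementary slackness, y = 0 for the non-binding constraint.
Dual feasibility on the basic columns requires 2·y_solder + 6·y_components = 42, 3·y_solder + 3·y_components = 27.
This yields shadow prices y_solder = 3, y_components = 6.
Reduced cost of controllers: c₃ − yᵀa₃ = 22 − (3·2 + 6·4) = 22 − 30 = -8.

-8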